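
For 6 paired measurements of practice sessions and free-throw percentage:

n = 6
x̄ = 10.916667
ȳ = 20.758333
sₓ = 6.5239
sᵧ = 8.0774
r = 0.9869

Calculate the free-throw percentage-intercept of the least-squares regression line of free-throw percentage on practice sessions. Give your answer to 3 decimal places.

b = r · sᵧ/sₓ = 0.9869 · 8.0774/6.5239 = 1.221905
a = ȳ − b·x̄ = 20.758333 − 1.221905·10.916667 = 7.419203

7.419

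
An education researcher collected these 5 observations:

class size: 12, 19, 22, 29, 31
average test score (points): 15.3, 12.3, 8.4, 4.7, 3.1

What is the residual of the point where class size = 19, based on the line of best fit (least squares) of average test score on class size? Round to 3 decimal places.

n = 5, Σx = 113, Σy = 43.8, Σxy = 834.5, Σx² = 2791
Sxx = Σx² − (Σx)²/n = 2791 − 2553.8 = 237.2
Sxy = Σxy − (Σx)(Σy)/n = 834.5 − 989.88 = -155.38
b = Sxy/Sxx = -155.38/237.2 = -0.655059
a = ȳ − b·x̄ = 8.76 − (-0.655059)·22.6 = 23.564334
ŷ(19) = 23.564334 + (-0.655059)·19 = 11.118212
residual = y − ŷ = 12.3 − 11.118212 = 1.181788

1.182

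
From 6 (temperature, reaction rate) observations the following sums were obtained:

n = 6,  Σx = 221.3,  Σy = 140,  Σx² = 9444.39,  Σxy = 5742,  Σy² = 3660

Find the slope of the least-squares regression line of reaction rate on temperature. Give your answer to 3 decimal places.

Sxx = Σx² − (Σx)²/n = 9444.39 − 8162.281667 = 1282.108333
Sxy = Σxy − (Σx)(Σy)/n = 5742 − 5163.666667 = 578.333333
b = Sxy/Sxx = 578.333333/1282.108333 = 0.451080

0.451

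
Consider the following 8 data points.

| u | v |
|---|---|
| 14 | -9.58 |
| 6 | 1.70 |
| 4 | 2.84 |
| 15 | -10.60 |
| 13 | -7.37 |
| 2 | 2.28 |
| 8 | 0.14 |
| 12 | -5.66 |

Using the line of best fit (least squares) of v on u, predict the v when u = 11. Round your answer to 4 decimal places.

n = 8, Σx = 74, Σy = -26.25, Σxy = -429.61, Σx² = 854
Sxx = Σx² − (Σx)²/n = 854 − 684.5 = 169.5
Sxy = Σxy − (Σx)(Σy)/n = -429.61 − (-242.8125) = -186.7975
b = Sxy/Sxx = -186.7975/169.5 = -1.102050
a = ȳ − b·x̄ = -3.28125 − (-1.102050)·9.25 = 6.912714
ŷ(11) = a + b·11 = 6.912714 + (-1.102050)·11 = -5.209838

-5.2098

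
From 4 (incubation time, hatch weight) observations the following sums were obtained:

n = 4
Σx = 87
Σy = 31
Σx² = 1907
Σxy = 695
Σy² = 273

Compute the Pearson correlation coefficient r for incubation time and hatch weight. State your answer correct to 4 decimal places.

0.9441

Sxx = Σx² − (Σx)²/n = 1907 − 1892.25 = 14.75
Sxy = Σxy − (Σx)(Σy)/n = 695 − 674.25 = 20.75
Syy = Σy² − (Σy)²/n = 273 − 240.25 = 32.75
r = Sxy/√(Sxx·Syy) = 20.75/√(483.0625) = 20.75/21.978683 = 0.944097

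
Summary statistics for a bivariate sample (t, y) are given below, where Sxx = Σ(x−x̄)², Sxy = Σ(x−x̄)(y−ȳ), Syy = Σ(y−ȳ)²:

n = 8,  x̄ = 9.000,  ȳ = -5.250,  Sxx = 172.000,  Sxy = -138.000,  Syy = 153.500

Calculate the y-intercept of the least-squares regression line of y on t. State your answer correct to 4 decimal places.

1.9709

b = Sxy/Sxx = -138/172 = -0.802326
a = ȳ − b·x̄ = -5.25 − (-0.802326)·9 = 1.970930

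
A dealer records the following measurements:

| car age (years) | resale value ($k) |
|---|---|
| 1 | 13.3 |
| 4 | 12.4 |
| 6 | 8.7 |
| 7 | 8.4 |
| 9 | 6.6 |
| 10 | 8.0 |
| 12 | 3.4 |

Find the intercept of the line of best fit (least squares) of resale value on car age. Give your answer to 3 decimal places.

n = 7, Σx = 49, Σy = 60.8, Σxy = 354.1, Σx² = 427
Sxx = Σx² − (Σx)²/n = 427 − 343 = 84
Sxy = Σxy − (Σx)(Σy)/n = 354.1 − 425.6 = -71.5
b = Sxy/Sxx = -71.5/84 = -0.851190
a = ȳ − b·x̄ = 8.685714 − (-0.851190)·7 = 14.644048

14.644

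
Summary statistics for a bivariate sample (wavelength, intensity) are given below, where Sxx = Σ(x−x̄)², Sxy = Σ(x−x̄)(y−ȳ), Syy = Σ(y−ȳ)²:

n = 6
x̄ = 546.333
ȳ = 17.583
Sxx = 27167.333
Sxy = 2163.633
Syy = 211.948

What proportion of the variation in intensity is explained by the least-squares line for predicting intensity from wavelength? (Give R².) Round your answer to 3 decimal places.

R² = Sxy²/(Sxx·Syy) = (2163.633)²/(27167.333·211.948) = 0.813001

0.813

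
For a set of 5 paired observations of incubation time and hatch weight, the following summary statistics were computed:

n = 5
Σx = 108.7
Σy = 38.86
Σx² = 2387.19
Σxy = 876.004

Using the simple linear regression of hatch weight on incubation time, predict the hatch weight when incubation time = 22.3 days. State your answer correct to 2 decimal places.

8.50

Sxx = Σx² − (Σx)²/n = 2387.19 − 2363.138 = 24.052
Sxy = Σxy − (Σx)(Σy)/n = 876.004 − 844.8164 = 31.1876
b = Sxy/Sxx = 31.1876/24.052 = 1.296674
a = ȳ − b·x̄ = 7.772 − 1.296674·21.74 = -20.417690
ŷ(22.3) = a + b·22.3 = -20.417690 + 1.296674·22.3 = 8.498137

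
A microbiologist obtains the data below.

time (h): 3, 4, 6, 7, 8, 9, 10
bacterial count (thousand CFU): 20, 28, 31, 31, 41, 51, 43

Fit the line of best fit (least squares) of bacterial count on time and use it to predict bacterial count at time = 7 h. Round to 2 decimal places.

36.07

n = 7, Σx = 47, Σy = 245, Σxy = 1792, Σx² = 355
Sxx = Σx² − (Σx)²/n = 355 − 315.571429 = 39.428571
Sxy = Σxy − (Σx)(Σy)/n = 1792 − 1645 = 147
b = Sxy/Sxx = 147/39.428571 = 3.728261
a = ȳ − b·x̄ = 35 − 3.728261·6.714286 = 9.967391
ŷ(7) = a + b·7 = 9.967391 + 3.728261·7 = 36.065217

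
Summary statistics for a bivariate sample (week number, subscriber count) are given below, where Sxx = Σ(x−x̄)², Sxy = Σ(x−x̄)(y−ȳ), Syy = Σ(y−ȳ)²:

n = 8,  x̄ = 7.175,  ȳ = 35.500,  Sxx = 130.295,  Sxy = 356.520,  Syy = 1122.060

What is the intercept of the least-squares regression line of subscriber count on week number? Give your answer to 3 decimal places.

15.867

b = Sxy/Sxx = 356.52/130.295 = 2.736252
a = ȳ − b·x̄ = 35.5 − 2.736252·7.175 = 15.867389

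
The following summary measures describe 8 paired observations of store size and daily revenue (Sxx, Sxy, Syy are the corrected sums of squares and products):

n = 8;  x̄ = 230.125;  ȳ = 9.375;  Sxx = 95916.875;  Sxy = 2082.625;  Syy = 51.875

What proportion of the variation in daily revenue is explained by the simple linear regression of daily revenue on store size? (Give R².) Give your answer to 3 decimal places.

0.872

R² = Sxy²/(Sxx·Syy) = (2082.625)²/(95916.875·51.875) = 0.871704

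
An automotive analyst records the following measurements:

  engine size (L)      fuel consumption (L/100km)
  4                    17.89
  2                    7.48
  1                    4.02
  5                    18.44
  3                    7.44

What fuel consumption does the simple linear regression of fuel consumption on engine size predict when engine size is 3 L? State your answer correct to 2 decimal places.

n = 5, Σx = 15, Σy = 55.27, Σxy = 205.06, Σx² = 55
Sxx = Σx² − (Σx)²/n = 55 − 45 = 10
Sxy = Σxy − (Σx)(Σy)/n = 205.06 − 165.81 = 39.25
b = Sxy/Sxx = 39.25/10 = 3.925
a = ȳ − b·x̄ = 11.054 − 3.925·3 = -0.721
ŷ(3) = a + b·3 = -0.721 + 3.925·3 = 11.054

11.05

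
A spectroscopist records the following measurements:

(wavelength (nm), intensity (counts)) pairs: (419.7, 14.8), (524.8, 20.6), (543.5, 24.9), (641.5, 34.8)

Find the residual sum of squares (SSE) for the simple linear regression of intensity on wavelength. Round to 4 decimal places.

n = 4, Σx = 2129.5, Σy = 95.1, Σxy = 52879.79, Σx² = 1158477.63, Σy² = 2474.45
Sxx = Σx² − (Σx)²/n = 1158477.63 − 1133692.5625 = 24785.0675
Sxy = Σxy − (Σx)(Σy)/n = 52879.79 − 50628.8625 = 2250.9275
Syy = Σy² − (Σy)²/n = 2474.45 − 2261.0025 = 213.4475
b = Sxy/Sxx = 2250.9275/24785.0675 = 0.090818
SSE = Syy − b·Sxy = 213.4475 − 0.090818·2250.9275 = 9.023017

9.0230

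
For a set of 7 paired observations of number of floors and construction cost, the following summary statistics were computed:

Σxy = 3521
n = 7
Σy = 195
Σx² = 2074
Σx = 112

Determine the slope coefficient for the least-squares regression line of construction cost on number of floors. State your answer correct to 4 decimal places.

1.4220

Sxx = Σx² − (Σx)²/n = 2074 − 1792 = 282
Sxy = Σxy − (Σx)(Σy)/n = 3521 − 3120 = 401
b = Sxy/Sxx = 401/282 = 1.421986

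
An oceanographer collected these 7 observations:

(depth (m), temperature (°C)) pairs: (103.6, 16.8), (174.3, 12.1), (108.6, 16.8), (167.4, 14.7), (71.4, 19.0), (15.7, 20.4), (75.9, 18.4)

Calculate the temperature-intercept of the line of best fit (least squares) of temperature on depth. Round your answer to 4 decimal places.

21.8217

n = 7, Σx = 716.9, Σy = 118.2, Σxy = 11208.21, Σx² = 92035.43
Sxx = Σx² − (Σx)²/n = 92035.43 − 73420.801429 = 18614.628571
Sxy = Σxy − (Σx)(Σy)/n = 11208.21 − 12105.368571 = -897.158571
b = Sxy/Sxx = -897.158571/18614.628571 = -0.048196
a = ȳ − b·x̄ = 16.885714 − (-0.048196)·102.414286 = 21.821717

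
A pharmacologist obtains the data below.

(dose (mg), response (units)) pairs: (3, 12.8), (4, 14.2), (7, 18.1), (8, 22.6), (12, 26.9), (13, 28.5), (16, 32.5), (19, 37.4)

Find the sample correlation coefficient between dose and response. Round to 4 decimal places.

0.9952

n = 8, Σx = 82, Σy = 193, Σxy = 2326.6, Σx² = 1068, Σy² = 5194.72
Sxx = Σx² − (Σx)²/n = 1068 − 840.5 = 227.5
Sxy = Σxy − (Σx)(Σy)/n = 2326.6 − 1978.25 = 348.35
Syy = Σy² − (Σy)²/n = 5194.72 − 4656.125 = 538.595
r = Sxy/√(Sxx·Syy) = 348.35/√(122530.3625) = 348.35/350.043372 = 0.995162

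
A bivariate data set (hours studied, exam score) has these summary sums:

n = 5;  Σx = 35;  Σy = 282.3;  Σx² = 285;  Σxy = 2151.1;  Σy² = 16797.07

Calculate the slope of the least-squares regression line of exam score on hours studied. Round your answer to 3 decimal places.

Sxx = Σx² − (Σx)²/n = 285 − 245 = 40
Sxy = Σxy − (Σx)(Σy)/n = 2151.1 − 1976.1 = 175
b = Sxy/Sxx = 175/40 = 4.375

4.375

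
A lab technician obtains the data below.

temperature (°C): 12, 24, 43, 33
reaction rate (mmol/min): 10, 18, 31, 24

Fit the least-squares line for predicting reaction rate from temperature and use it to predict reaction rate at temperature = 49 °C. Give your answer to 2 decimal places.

n = 4, Σx = 112, Σy = 83, Σxy = 2677, Σx² = 3658
Sxx = Σx² − (Σx)²/n = 3658 − 3136 = 522
Sxy = Σxy − (Σx)(Σy)/n = 2677 − 2324 = 353
b = Sxy/Sxx = 353/522 = 0.676245
a = ȳ − b·x̄ = 20.75 − 0.676245·28 = 1.815134
ŷ(49) = a + b·49 = 1.815134 + 0.676245·49 = 34.951149

34.95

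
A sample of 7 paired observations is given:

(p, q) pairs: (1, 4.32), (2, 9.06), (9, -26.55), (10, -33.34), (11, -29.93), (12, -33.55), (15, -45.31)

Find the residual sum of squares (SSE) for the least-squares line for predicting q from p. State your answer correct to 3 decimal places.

89.912

n = 7, Σx = 60, Σy = -155.3, Σxy = -1961.39, Σx² = 676, Σy² = 5991.6076
Sxx = Σx² − (Σx)²/n = 676 − 514.285714 = 161.714286
Sxy = Σxy − (Σx)(Σy)/n = -1961.39 − (-1331.142857) = -630.247143
Syy = Σy² − (Σy)²/n = 5991.6076 − 3445.441429 = 2546.166171
b = Sxy/Sxx = -630.247143/161.714286 = -3.897288
SSE = Syy − b·Sxy = 2546.166171 − (-3.897288)·(-630.247143) = 89.911553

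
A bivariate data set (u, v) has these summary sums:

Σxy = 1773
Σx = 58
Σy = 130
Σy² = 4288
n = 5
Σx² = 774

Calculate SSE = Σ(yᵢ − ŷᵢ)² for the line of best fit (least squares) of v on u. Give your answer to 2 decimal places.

Sxx = Σx² − (Σx)²/n = 774 − 672.8 = 101.2
Sxy = Σxy − (Σx)(Σy)/n = 1773 − 1508 = 265
Syy = Σy² − (Σy)²/n = 4288 − 3380 = 908
b = Sxy/Sxx = 265/101.2 = 2.618577
SSE = Syy − b·Sxy = 908 − 2.618577·265 = 214.077075

214.08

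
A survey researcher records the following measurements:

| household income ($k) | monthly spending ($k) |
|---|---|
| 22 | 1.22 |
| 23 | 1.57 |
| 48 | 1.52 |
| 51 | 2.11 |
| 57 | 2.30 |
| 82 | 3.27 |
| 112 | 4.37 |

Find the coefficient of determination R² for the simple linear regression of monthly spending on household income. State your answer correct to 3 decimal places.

n = 7, Σx = 395, Σy = 16.36, Σxy = 1132.2, Σx² = 28435, Σy² = 45.7956
Sxx = Σx² − (Σx)²/n = 28435 − 22289.285714 = 6145.714286
Sxy = Σxy − (Σx)(Σy)/n = 1132.2 − 923.171429 = 209.028571
Syy = Σy² − (Σy)²/n = 45.7956 − 38.235657 = 7.559943
R² = Sxy²/(Sxx·Syy) = (209.028571)²/(6145.714286·7.559943) = 0.940417

0.940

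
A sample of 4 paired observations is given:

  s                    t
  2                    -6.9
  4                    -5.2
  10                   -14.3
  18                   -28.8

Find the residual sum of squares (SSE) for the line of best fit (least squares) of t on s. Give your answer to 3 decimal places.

14.960

n = 4, Σx = 34, Σy = -55.2, Σxy = -696, Σx² = 444, Σy² = 1108.58
Sxx = Σx² − (Σx)²/n = 444 − 289 = 155
Sxy = Σxy − (Σx)(Σy)/n = -696 − (-469.2) = -226.8
Syy = Σy² − (Σy)²/n = 1108.58 − 761.76 = 346.82
b = Sxy/Sxx = -226.8/155 = -1.463226
SSE = Syy − b·Sxy = 346.82 − (-1.463226)·(-226.8) = 14.960387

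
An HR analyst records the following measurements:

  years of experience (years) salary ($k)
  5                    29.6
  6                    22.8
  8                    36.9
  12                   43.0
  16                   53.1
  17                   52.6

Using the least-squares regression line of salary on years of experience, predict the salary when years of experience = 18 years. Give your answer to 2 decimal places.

n = 6, Σx = 64, Σy = 238, Σxy = 2839.8, Σx² = 814
Sxx = Σx² − (Σx)²/n = 814 − 682.666667 = 131.333333
Sxy = Σxy − (Σx)(Σy)/n = 2839.8 − 2538.666667 = 301.133333
b = Sxy/Sxx = 301.133333/131.333333 = 2.292893
a = ȳ − b·x̄ = 39.666667 − 2.292893·10.666667 = 15.209137
ŷ(18) = a + b·18 = 15.209137 + 2.292893·18 = 56.481218

56.48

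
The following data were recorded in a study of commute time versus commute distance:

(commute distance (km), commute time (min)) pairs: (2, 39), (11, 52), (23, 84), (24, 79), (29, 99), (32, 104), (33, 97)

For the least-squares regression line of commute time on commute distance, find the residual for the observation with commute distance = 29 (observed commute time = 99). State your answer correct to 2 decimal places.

5.00

n = 7, Σx = 154, Σy = 554, Σxy = 13878, Σx² = 4184
Sxx = Σx² − (Σx)²/n = 4184 − 3388 = 796
Sxy = Σxy − (Σx)(Σy)/n = 13878 − 12188 = 1690
b = Sxy/Sxx = 1690/796 = 2.123116
a = ȳ − b·x̄ = 79.142857 − 2.123116·22 = 32.434314
ŷ(29) = 32.434314 + 2.123116·29 = 94.004666
residual = y − ŷ = 99 − 94.004666 = 4.995334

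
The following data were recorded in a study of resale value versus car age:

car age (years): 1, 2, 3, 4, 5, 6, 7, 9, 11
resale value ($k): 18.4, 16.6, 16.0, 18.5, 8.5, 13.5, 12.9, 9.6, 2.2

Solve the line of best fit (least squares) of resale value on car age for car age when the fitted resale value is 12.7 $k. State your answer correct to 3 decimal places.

5.482

n = 9, Σx = 48, Σy = 116.2, Σxy = 498, Σx² = 342
Sxx = Σx² − (Σx)²/n = 342 − 256 = 86
Sxy = Σxy − (Σx)(Σy)/n = 498 − 619.733333 = -121.733333
b = Sxy/Sxx = -121.733333/86 = -1.415504
a = ȳ − b·x̄ = 12.911111 − (-1.415504)·5.333333 = 20.460465
Set a + b·x = 12.7: x = (12.7 − 20.460465) / (-1.415504) = 5.482475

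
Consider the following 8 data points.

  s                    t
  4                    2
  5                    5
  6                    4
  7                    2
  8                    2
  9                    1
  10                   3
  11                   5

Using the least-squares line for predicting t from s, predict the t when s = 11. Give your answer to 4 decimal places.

n = 8, Σx = 60, Σy = 24, Σxy = 181, Σx² = 492
Sxx = Σx² − (Σx)²/n = 492 − 450 = 42
Sxy = Σxy − (Σx)(Σy)/n = 181 − 180 = 1
b = Sxy/Sxx = 1/42 = 0.023810
a = ȳ − b·x̄ = 3 − 0.023810·7.5 = 2.821429
ŷ(11) = a + b·11 = 2.821429 + 0.023810·11 = 3.083333

3.0833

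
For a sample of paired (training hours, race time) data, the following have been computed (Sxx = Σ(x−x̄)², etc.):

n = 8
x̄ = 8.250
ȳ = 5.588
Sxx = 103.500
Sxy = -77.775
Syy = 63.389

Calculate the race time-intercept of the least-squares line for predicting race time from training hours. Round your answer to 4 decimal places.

11.7875

b = Sxy/Sxx = -77.775/103.5 = -0.751449
a = ȳ − b·x̄ = 5.588 − (-0.751449)·8.25 = 11.787457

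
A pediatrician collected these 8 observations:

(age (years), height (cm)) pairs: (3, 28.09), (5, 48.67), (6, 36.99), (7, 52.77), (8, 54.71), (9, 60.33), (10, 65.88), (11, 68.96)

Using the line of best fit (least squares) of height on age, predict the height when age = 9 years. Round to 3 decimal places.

n = 8, Σx = 59, Σy = 416.4, Σxy = 3316.96, Σx² = 485
Sxx = Σx² − (Σx)²/n = 485 − 435.125 = 49.875
Sxy = Σxy − (Σx)(Σy)/n = 3316.96 − 3070.95 = 246.01
b = Sxy/Sxx = 246.01/49.875 = 4.932531
a = ȳ − b·x̄ = 52.05 − 4.932531·7.375 = 15.672581
ŷ(9) = a + b·9 = 15.672581 + 4.932531·9 = 60.065363

60.065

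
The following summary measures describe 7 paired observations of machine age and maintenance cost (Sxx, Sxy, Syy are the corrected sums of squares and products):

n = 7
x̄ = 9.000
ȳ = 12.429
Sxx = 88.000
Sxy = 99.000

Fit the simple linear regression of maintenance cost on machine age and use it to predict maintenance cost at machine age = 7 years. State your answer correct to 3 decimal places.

10.179

b = Sxy/Sxx = 99/88 = 1.125
a = ȳ − b·x̄ = 12.429 − 1.125·9 = 2.304
ŷ(7) = a + b·7 = 2.304 + 1.125·7 = 10.179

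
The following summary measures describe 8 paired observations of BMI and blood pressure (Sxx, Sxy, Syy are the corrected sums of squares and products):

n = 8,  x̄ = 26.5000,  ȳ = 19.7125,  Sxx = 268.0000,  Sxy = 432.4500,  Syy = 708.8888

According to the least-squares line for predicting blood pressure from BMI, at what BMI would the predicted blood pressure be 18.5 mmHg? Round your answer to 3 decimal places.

25.749

b = Sxy/Sxx = 432.45/268 = 1.613619
a = ȳ − b·x̄ = 19.7125 − 1.613619·26.5 = -23.048414
Set a + b·x = 18.5: x = (18.5 − (-23.048414)) / 1.613619 = 25.748584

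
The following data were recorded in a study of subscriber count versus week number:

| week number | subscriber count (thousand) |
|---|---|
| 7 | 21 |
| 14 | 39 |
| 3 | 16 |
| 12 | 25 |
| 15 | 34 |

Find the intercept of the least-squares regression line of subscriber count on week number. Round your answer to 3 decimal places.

9.735

n = 5, Σx = 51, Σy = 135, Σxy = 1551, Σx² = 623
Sxx = Σx² − (Σx)²/n = 623 − 520.2 = 102.8
Sxy = Σxy − (Σx)(Σy)/n = 1551 − 1377 = 174
b = Sxy/Sxx = 174/102.8 = 1.692607
a = ȳ − b·x̄ = 27 − 1.692607·10.2 = 9.735409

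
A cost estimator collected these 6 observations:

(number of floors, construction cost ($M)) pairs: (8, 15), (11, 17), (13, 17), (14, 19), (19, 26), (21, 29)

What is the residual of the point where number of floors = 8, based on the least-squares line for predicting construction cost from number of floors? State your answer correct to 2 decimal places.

n = 6, Σx = 86, Σy = 123, Σxy = 1897, Σx² = 1352
Sxx = Σx² − (Σx)²/n = 1352 − 1232.666667 = 119.333333
Sxy = Σxy − (Σx)(Σy)/n = 1897 − 1763 = 134
b = Sxy/Sxx = 134/119.333333 = 1.122905
a = ȳ − b·x̄ = 20.5 − 1.122905·14.333333 = 4.405028
ŷ(8) = 4.405028 + 1.122905·8 = 13.388268
residual = y − ŷ = 15 − 13.388268 = 1.611732

1.61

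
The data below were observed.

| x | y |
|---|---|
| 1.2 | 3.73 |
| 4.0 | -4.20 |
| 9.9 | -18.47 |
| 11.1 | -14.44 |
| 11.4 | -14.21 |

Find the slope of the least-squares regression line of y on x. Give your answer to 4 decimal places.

n = 5, Σx = 37.6, Σy = -47.59, Σxy = -517.455, Σx² = 368.62
Sxx = Σx² − (Σx)²/n = 368.62 − 282.752 = 85.868
Sxy = Σxy − (Σx)(Σy)/n = -517.455 − (-357.8768) = -159.5782
b = Sxy/Sxx = -159.5782/85.868 = -1.858413

-1.8584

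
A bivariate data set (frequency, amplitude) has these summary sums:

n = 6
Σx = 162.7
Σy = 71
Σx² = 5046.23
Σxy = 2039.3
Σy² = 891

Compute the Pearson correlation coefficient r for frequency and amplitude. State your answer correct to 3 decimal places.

0.635

Sxx = Σx² − (Σx)²/n = 5046.23 − 4411.881667 = 634.348333
Sxy = Σxy − (Σx)(Σy)/n = 2039.3 − 1925.283333 = 114.016667
Syy = Σy² − (Σy)²/n = 891 − 840.166667 = 50.833333
r = Sxy/√(Sxx·Syy) = 114.016667/√(32246.040278) = 114.016667/179.571825 = 0.634936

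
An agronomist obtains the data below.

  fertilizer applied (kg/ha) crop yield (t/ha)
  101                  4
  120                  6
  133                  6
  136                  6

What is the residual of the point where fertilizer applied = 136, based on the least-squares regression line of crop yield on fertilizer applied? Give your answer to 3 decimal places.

n = 4, Σx = 490, Σy = 22, Σxy = 2738, Σx² = 60786
Sxx = Σx² − (Σx)²/n = 60786 − 60025 = 761
Sxy = Σxy − (Σx)(Σy)/n = 2738 − 2695 = 43
b = Sxy/Sxx = 43/761 = 0.056505
a = ȳ − b·x̄ = 5.5 − 0.056505·122.5 = -1.421813
ŷ(136) = -1.421813 + 0.056505·136 = 6.262812
residual = y − ŷ = 6 − 6.262812 = -0.262812

-0.263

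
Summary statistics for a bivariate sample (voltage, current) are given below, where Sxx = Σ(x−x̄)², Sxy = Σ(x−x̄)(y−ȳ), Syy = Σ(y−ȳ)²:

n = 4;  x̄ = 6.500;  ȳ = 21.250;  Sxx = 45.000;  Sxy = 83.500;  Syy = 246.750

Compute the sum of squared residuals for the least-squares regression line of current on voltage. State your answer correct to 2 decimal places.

91.81

b = Sxy/Sxx = 83.5/45 = 1.855556
SSE = Syy − b·Sxy = 246.75 − 1.855556·83.5 = 91.811111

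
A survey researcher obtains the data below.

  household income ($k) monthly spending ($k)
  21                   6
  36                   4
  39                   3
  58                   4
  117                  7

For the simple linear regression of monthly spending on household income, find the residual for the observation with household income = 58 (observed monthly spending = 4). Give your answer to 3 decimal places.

n = 5, Σx = 271, Σy = 24, Σxy = 1438, Σx² = 20311
Sxx = Σx² − (Σx)²/n = 20311 − 14688.2 = 5622.8
Sxy = Σxy − (Σx)(Σy)/n = 1438 − 1300.8 = 137.2
b = Sxy/Sxx = 137.2/5622.8 = 0.024401
a = ȳ − b·x̄ = 4.8 − 0.024401·54.2 = 3.477485
ŷ(58) = 3.477485 + 0.024401·58 = 4.892722
residual = y − ŷ = 4 − 4.892722 = -0.892722

-0.893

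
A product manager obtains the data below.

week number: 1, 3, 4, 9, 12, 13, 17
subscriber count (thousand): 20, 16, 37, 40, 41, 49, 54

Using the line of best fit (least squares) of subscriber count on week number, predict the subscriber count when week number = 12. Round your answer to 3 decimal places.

44.421

n = 7, Σx = 59, Σy = 257, Σxy = 2623, Σx² = 709
Sxx = Σx² − (Σx)²/n = 709 − 497.285714 = 211.714286
Sxy = Σxy − (Σx)(Σy)/n = 2623 − 2166.142857 = 456.857143
b = Sxy/Sxx = 456.857143/211.714286 = 2.157895
a = ȳ − b·x̄ = 36.714286 − 2.157895·8.428571 = 18.526316
ŷ(12) = a + b·12 = 18.526316 + 2.157895·12 = 44.421053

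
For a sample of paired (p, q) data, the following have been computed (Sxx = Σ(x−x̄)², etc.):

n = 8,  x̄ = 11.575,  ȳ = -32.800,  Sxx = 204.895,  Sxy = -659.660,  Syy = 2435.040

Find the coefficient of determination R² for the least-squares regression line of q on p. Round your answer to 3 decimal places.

0.872

R² = Sxy²/(Sxx·Syy) = (-659.66)²/(204.895·2435.04) = 0.872173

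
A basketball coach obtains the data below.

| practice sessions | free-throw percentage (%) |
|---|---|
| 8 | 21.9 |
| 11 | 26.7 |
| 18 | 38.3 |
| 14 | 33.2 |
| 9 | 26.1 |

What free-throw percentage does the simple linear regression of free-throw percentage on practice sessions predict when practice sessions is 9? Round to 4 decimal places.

n = 5, Σx = 60, Σy = 146.2, Σxy = 1858, Σx² = 786
Sxx = Σx² − (Σx)²/n = 786 − 720 = 66
Sxy = Σxy − (Σx)(Σy)/n = 1858 − 1754.4 = 103.6
b = Sxy/Sxx = 103.6/66 = 1.569697
a = ȳ − b·x̄ = 29.24 − 1.569697·12 = 10.403636
ŷ(9) = a + b·9 = 10.403636 + 1.569697·9 = 24.530909

24.5309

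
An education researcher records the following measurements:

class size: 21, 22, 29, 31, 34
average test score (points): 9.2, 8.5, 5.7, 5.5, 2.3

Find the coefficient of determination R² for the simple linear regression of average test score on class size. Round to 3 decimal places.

0.943

n = 5, Σx = 137, Σy = 31.2, Σxy = 794.2, Σx² = 3883, Σy² = 224.92
Sxx = Σx² − (Σx)²/n = 3883 − 3753.8 = 129.2
Sxy = Σxy − (Σx)(Σy)/n = 794.2 − 854.88 = -60.68
Syy = Σy² − (Σy)²/n = 224.92 − 194.688 = 30.232
R² = Sxy²/(Sxx·Syy) = (-60.68)²/(129.2·30.232) = 0.942674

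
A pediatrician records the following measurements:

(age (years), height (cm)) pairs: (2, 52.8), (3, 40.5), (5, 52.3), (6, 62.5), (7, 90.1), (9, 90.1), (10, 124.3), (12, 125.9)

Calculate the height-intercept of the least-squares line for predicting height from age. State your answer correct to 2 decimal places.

19.25

n = 8, Σx = 54, Σy = 638.5, Σxy = 5059, Σx² = 448
Sxx = Σx² − (Σx)²/n = 448 − 364.5 = 83.5
Sxy = Σxy − (Σx)(Σy)/n = 5059 − 4309.875 = 749.125
b = Sxy/Sxx = 749.125/83.5 = 8.971557
a = ȳ − b·x̄ = 79.8125 − 8.971557·6.75 = 19.254491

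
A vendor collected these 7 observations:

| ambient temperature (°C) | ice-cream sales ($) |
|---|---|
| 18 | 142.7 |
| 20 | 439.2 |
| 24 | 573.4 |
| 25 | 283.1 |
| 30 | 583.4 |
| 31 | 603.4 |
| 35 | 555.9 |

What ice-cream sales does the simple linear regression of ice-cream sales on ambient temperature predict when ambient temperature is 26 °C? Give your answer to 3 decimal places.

n = 7, Σx = 183, Σy = 3181.1, Σxy = 87855.6, Σx² = 5011
Sxx = Σx² − (Σx)²/n = 5011 − 4784.142857 = 226.857143
Sxy = Σxy − (Σx)(Σy)/n = 87855.6 − 83163.042857 = 4692.557143
b = Sxy/Sxx = 4692.557143/226.857143 = 20.685076
a = ȳ − b·x̄ = 454.442857 − 20.685076·26.142857 = -86.324118
ŷ(26) = a + b·26 = -86.324118 + 20.685076·26 = 451.487846

451.488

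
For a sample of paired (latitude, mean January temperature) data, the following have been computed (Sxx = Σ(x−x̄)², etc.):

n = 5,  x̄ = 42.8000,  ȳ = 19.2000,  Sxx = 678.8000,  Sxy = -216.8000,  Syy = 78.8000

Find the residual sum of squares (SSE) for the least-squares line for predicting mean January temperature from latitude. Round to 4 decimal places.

b = Sxy/Sxx = -216.8/678.8 = -0.319387
SSE = Syy − b·Sxy = 78.8 − (-0.319387)·(-216.8) = 9.556865

9.5569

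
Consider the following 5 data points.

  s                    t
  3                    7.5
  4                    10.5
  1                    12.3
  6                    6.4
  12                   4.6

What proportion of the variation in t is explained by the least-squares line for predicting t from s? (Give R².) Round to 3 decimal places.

0.717

n = 5, Σx = 26, Σy = 41.3, Σxy = 170.4, Σx² = 206, Σy² = 379.91
Sxx = Σx² − (Σx)²/n = 206 − 135.2 = 70.8
Sxy = Σxy − (Σx)(Σy)/n = 170.4 − 214.76 = -44.36
Syy = Σy² − (Σy)²/n = 379.91 − 341.138 = 38.772
R² = Sxy²/(Sxx·Syy) = (-44.36)²/(70.8·38.772) = 0.716855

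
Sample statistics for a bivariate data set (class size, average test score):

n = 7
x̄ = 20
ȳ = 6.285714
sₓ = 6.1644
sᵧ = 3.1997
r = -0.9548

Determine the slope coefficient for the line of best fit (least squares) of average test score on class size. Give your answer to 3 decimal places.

b = r · sᵧ/sₓ = -0.9548 · 3.1997/6.1644 = -0.495600

-0.496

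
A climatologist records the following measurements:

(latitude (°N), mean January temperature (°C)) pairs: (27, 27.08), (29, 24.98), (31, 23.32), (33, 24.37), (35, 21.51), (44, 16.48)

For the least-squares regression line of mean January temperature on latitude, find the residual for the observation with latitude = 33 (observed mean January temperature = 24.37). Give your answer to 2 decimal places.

n = 6, Σx = 199, Σy = 137.74, Σxy = 4460.68, Σx² = 6781
Sxx = Σx² − (Σx)²/n = 6781 − 6600.166667 = 180.833333
Sxy = Σxy − (Σx)(Σy)/n = 4460.68 − 4568.376667 = -107.696667
b = Sxy/Sxx = -107.696667/180.833333 = -0.595558
a = ȳ − b·x̄ = 22.956667 − (-0.595558)·33.166667 = 42.709327
ŷ(33) = 42.709327 + (-0.595558)·33 = 23.055926
residual = y − ŷ = 24.37 − 23.055926 = 1.314074

1.31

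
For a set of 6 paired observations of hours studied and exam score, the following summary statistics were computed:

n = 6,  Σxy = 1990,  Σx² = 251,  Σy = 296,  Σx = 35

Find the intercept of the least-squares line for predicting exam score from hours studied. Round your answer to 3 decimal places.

16.534

Sxx = Σx² − (Σx)²/n = 251 − 204.166667 = 46.833333
Sxy = Σxy − (Σx)(Σy)/n = 1990 − 1726.666667 = 263.333333
b = Sxy/Sxx = 263.333333/46.833333 = 5.622776
a = ȳ − b·x̄ = 49.333333 − 5.622776·5.833333 = 16.533808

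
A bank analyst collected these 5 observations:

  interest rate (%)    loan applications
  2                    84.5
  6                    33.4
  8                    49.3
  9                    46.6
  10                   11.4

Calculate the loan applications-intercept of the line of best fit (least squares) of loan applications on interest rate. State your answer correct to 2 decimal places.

93.90

n = 5, Σx = 35, Σy = 225.2, Σxy = 1297.2, Σx² = 285
Sxx = Σx² − (Σx)²/n = 285 − 245 = 40
Sxy = Σxy − (Σx)(Σy)/n = 1297.2 − 1576.4 = -279.2
b = Sxy/Sxx = -279.2/40 = -6.98
a = ȳ − b·x̄ = 45.04 − (-6.98)·7 = 93.9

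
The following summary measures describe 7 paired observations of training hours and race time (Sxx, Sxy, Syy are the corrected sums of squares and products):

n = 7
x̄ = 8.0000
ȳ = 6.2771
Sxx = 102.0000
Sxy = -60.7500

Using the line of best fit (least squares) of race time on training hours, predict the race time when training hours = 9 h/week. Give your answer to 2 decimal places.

5.68

b = Sxy/Sxx = -60.75/102 = -0.595588
a = ȳ − b·x̄ = 6.2771 − (-0.595588)·8 = 11.041806
ŷ(9) = a + b·9 = 11.041806 + (-0.595588)·9 = 5.681512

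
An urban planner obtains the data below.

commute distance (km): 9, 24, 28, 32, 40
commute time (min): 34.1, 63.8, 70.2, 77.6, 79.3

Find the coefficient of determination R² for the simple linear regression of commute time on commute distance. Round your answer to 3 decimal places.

0.933

n = 5, Σx = 133, Σy = 325, Σxy = 9458.9, Σx² = 4065, Σy² = 22471.54
Sxx = Σx² − (Σx)²/n = 4065 − 3537.8 = 527.2
Sxy = Σxy − (Σx)(Σy)/n = 9458.9 − 8645 = 813.9
Syy = Σy² − (Σy)²/n = 22471.54 − 21125 = 1346.54
R² = Sxy²/(Sxx·Syy) = (813.9)²/(527.2·1346.54) = 0.933141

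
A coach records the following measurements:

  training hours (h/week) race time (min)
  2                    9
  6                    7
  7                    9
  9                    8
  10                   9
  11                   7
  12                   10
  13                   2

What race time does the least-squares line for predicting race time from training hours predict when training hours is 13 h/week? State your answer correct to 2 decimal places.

n = 8, Σx = 70, Σy = 61, Σxy = 508, Σx² = 704
Sxx = Σx² − (Σx)²/n = 704 − 612.5 = 91.5
Sxy = Σxy − (Σx)(Σy)/n = 508 − 533.75 = -25.75
b = Sxy/Sxx = -25.75/91.5 = -0.281421
a = ȳ − b·x̄ = 7.625 − (-0.281421)·8.75 = 10.087432
ŷ(13) = a + b·13 = 10.087432 + (-0.281421)·13 = 6.428962

6.43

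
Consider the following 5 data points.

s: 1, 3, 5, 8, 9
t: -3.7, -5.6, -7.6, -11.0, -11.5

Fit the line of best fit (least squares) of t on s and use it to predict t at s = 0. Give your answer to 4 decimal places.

-2.6429

n = 5, Σx = 26, Σy = -39.4, Σxy = -250, Σx² = 180
Sxx = Σx² − (Σx)²/n = 180 − 135.2 = 44.8
Sxy = Σxy − (Σx)(Σy)/n = -250 − (-204.88) = -45.12
b = Sxy/Sxx = -45.12/44.8 = -1.007143
a = ȳ − b·x̄ = -7.88 − (-1.007143)·5.2 = -2.642857
ŷ(0) = a + b·0 = -2.642857 + (-1.007143)·0 = -2.642857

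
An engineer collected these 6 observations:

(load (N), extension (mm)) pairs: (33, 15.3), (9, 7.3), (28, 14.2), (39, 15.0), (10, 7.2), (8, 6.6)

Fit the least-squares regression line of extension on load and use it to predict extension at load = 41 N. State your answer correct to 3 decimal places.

16.971

n = 6, Σx = 127, Σy = 65.6, Σxy = 1678, Σx² = 3639
Sxx = Σx² − (Σx)²/n = 3639 − 2688.166667 = 950.833333
Sxy = Σxy − (Σx)(Σy)/n = 1678 − 1388.533333 = 289.466667
b = Sxy/Sxx = 289.466667/950.833333 = 0.304435
a = ȳ − b·x̄ = 10.933333 − 0.304435·21.166667 = 4.489465
ŷ(41) = a + b·41 = 4.489465 + 0.304435·41 = 16.971288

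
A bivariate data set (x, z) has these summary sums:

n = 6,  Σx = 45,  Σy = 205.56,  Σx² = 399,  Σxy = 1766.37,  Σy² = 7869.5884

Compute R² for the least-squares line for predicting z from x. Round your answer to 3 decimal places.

0.992

Sxx = Σx² − (Σx)²/n = 399 − 337.5 = 61.5
Sxy = Σxy − (Σx)(Σy)/n = 1766.37 − 1541.7 = 224.67
Syy = Σy² − (Σy)²/n = 7869.5884 − 7042.4856 = 827.1028
R² = Sxy²/(Sxx·Syy) = (224.67)²/(61.5·827.1028) = 0.992329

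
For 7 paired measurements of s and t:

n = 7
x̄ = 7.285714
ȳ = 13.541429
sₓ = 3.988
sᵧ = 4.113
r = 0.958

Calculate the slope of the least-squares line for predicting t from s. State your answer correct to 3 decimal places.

0.988

b = r · sᵧ/sₓ = 0.958 · 4.113/3.988 = 0.988028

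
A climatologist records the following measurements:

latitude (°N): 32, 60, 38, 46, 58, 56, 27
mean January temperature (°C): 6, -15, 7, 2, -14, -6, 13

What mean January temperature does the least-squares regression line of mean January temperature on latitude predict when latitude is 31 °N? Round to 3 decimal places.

10.213

n = 7, Σx = 317, Σy = -7, Σxy = -1147, Σx² = 15413
Sxx = Σx² − (Σx)²/n = 15413 − 14355.571429 = 1057.428571
Sxy = Σxy − (Σx)(Σy)/n = -1147 − (-317) = -830
b = Sxy/Sxx = -830/1057.428571 = -0.784923
a = ȳ − b·x̄ = -1 − (-0.784923)·45.285714 = 34.545798
ŷ(31) = a + b·31 = 34.545798 + (-0.784923)·31 = 10.213186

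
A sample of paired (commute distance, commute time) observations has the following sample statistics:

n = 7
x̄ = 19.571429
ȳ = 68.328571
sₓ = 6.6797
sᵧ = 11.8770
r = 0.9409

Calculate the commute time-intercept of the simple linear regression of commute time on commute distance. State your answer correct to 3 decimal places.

35.586

b = r · sᵧ/sₓ = 0.9409 · 11.877/6.6797 = 1.672990
a = ȳ − b·x̄ = 68.328571 − 1.672990·19.571429 = 35.585772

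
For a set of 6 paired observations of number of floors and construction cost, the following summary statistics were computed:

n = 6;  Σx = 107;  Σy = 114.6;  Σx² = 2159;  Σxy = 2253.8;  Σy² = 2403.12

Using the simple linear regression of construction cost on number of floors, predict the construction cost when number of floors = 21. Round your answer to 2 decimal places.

Sxx = Σx² − (Σx)²/n = 2159 − 1908.166667 = 250.833333
Sxy = Σxy − (Σx)(Σy)/n = 2253.8 − 2043.7 = 210.1
b = Sxy/Sxx = 210.1/250.833333 = 0.837608
a = ȳ − b·x̄ = 19.1 − 0.837608·17.833333 = 4.162658
ŷ(21) = a + b·21 = 4.162658 + 0.837608·21 = 21.752425

21.75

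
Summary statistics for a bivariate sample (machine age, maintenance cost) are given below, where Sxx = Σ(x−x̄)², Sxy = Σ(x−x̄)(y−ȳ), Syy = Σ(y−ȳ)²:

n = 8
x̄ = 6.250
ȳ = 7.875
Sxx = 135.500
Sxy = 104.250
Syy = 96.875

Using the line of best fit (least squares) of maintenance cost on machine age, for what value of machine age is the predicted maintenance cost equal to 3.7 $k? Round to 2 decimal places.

b = Sxy/Sxx = 104.25/135.5 = 0.769373
a = ȳ − b·x̄ = 7.875 − 0.769373·6.25 = 3.066421
Set a + b·x = 3.7: x = (3.7 − 3.066421) / 0.769373 = 0.823501

0.82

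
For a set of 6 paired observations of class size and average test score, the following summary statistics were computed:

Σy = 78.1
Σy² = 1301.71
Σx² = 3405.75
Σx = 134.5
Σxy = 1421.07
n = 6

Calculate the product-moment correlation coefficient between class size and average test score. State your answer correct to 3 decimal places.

-0.988

Sxx = Σx² − (Σx)²/n = 3405.75 − 3015.041667 = 390.708333
Sxy = Σxy − (Σx)(Σy)/n = 1421.07 − 1750.741667 = -329.671667
Syy = Σy² − (Σy)²/n = 1301.71 − 1016.601667 = 285.108333
r = Sxy/√(Sxx·Syy) = -329.671667/√(111394.201736) = -329.671667/333.757699 = -0.987757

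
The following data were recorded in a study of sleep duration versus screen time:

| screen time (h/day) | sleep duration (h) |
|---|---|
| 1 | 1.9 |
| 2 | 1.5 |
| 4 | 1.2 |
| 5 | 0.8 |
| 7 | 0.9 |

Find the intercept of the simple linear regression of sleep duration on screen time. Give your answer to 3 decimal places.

1.917

n = 5, Σx = 19, Σy = 6.3, Σxy = 20, Σx² = 95
Sxx = Σx² − (Σx)²/n = 95 − 72.2 = 22.8
Sxy = Σxy − (Σx)(Σy)/n = 20 − 23.94 = -3.94
b = Sxy/Sxx = -3.94/22.8 = -0.172807
a = ȳ − b·x̄ = 1.26 − (-0.172807)·3.8 = 1.916667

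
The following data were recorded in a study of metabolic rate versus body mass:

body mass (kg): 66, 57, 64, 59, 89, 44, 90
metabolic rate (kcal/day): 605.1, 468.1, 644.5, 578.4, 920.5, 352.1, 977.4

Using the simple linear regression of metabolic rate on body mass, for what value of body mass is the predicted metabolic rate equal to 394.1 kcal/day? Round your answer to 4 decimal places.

47.7704

n = 7, Σx = 469, Σy = 4546.1, Σxy = 327374.8, Σx² = 33139
Sxx = Σx² − (Σx)²/n = 33139 − 31423 = 1716
Sxy = Σxy − (Σx)(Σy)/n = 327374.8 − 304588.7 = 22786.1
b = Sxy/Sxx = 22786.1/1716 = 13.278613
a = ȳ − b·x̄ = 649.442857 − 13.278613·67 = -240.224217
Set a + b·x = 394.1: x = (394.1 − (-240.224217)) / 13.278613 = 47.770367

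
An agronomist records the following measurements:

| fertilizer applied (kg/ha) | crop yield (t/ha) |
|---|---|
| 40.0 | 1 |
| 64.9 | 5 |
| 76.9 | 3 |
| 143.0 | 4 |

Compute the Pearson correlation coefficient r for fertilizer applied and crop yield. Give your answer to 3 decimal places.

0.495

n = 4, Σx = 324.8, Σy = 13, Σxy = 1167.2, Σx² = 32174.62, Σy² = 51
Sxx = Σx² − (Σx)²/n = 32174.62 − 26373.76 = 5800.86
Sxy = Σxy − (Σx)(Σy)/n = 1167.2 − 1055.6 = 111.6
Syy = Σy² − (Σy)²/n = 51 − 42.25 = 8.75
r = Sxy/√(Sxx·Syy) = 111.6/√(50757.525) = 111.6/225.294308 = 0.495352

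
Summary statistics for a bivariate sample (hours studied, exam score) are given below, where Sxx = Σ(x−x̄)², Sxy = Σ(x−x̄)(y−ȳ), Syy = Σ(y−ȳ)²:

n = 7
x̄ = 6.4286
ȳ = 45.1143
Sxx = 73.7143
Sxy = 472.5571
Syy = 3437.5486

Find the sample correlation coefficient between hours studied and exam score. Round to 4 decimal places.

0.9388

r = Sxy/√(Sxx·Syy) = 472.5571/√(253396.488765) = 472.5571/503.385030 = 0.938759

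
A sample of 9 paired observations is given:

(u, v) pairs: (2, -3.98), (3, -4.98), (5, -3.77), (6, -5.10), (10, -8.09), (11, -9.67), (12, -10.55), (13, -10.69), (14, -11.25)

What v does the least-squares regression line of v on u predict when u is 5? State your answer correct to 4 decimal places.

-5.2757

n = 9, Σx = 76, Σy = -68.08, Σxy = -682.69, Σx² = 804
Sxx = Σx² − (Σx)²/n = 804 − 641.777778 = 162.222222
Sxy = Σxy − (Σx)(Σy)/n = -682.69 − (-574.897778) = -107.792222
b = Sxy/Sxx = -107.792222/162.222222 = -0.664473
a = ȳ − b·x̄ = -7.564444 − (-0.664473)·8.444444 = -1.953342
ŷ(5) = a + b·5 = -1.953342 + (-0.664473)·5 = -5.275705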